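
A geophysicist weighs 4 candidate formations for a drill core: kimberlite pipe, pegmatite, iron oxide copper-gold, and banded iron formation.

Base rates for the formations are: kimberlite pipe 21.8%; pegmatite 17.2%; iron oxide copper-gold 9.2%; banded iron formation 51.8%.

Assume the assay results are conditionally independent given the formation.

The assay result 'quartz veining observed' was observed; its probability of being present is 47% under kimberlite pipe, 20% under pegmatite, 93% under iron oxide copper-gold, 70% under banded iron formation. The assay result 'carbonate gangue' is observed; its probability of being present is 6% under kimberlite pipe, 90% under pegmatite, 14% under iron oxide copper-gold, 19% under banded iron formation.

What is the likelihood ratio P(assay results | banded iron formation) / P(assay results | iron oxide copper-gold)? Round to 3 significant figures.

Joint likelihood of the assay result pattern under each hypothesis:
  banded iron formation: 0.70 × 0.19 = 0.133
  iron oxide copper-gold: 0.93 × 0.14 = 0.1302
Bayes factor = 0.133 / 0.1302 ≈ 1.02

1.02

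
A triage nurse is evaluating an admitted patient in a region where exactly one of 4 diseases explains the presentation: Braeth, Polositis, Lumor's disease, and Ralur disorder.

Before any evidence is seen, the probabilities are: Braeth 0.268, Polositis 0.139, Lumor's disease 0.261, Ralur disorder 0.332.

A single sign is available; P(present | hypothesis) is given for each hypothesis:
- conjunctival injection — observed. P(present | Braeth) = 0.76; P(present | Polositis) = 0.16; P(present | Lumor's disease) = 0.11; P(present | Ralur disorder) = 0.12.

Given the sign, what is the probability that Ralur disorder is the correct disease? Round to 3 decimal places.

For each hypothesis, the unnormalized posterior weight is prior × likelihood:
  Braeth: 0.268 × 0.76 = 0.20368
  Polositis: 0.139 × 0.16 = 0.02224
  Lumor's disease: 0.261 × 0.11 = 0.02871
  Ralur disorder: 0.332 × 0.12 = 0.03984
The unnormalized weights sum to 0.29447.
P(Ralur disorder | evidence) = 0.03984 / 0.29447 ≈ 0.135.

0.135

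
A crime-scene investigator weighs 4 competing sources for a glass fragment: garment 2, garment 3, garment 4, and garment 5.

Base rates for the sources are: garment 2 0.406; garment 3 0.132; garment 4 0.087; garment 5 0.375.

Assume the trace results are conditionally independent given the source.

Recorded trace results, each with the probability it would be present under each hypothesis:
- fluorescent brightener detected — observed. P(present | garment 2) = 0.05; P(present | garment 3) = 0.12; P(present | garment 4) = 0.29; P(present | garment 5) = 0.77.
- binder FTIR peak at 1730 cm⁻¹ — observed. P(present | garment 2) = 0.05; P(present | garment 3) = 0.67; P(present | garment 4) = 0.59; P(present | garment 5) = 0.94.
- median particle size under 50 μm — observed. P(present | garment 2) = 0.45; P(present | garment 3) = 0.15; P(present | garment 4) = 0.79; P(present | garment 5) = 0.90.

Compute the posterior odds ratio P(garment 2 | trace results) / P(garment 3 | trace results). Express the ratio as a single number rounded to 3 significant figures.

0.287

The normalizing constant cancels in an odds ratio, so compute prior × likelihood for the two hypotheses only:
  garment 2: 0.406 × 0.05 × 0.05 × 0.45 = 0.00045675
  garment 3: 0.132 × 0.12 × 0.67 × 0.15 = 0.0015919
Posterior odds = 0.00045675 / 0.0015919 ≈ 0.287.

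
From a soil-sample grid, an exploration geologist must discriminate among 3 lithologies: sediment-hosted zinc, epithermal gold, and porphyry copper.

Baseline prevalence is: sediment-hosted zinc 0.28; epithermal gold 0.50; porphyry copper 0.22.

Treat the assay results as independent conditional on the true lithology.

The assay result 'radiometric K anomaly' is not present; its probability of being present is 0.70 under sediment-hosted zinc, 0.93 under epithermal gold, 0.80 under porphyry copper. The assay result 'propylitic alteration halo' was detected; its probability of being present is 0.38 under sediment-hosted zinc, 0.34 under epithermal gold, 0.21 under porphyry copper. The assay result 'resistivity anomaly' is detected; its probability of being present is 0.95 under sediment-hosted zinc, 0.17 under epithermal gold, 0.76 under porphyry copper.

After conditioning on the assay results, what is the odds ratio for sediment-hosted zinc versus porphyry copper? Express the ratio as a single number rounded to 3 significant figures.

Unnormalized posterior weight (prior times the assay result likelihoods) for each of the two hypotheses (using 1 − P(present | H) for each absent assay result):
  sediment-hosted zinc: 0.28 × (1 − 0.70) × 0.38 × 0.95 = 0.030324
  porphyry copper: 0.22 × (1 − 0.80) × 0.21 × 0.76 = 0.0070224
Odds(sediment-hosted zinc : porphyry copper) = 0.030324 / 0.0070224 ≈ 4.32.

4.32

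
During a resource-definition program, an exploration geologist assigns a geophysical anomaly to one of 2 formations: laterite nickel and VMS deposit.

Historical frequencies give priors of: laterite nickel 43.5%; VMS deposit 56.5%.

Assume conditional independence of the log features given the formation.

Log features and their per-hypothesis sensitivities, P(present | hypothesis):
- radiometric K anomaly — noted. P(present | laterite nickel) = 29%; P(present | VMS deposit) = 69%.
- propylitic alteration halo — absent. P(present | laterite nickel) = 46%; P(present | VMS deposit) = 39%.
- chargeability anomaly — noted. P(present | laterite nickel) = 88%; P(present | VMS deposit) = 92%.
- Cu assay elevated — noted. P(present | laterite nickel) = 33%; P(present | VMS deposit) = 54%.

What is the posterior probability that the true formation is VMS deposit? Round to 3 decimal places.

0.857

By Bayes' rule with conditional independence, the unnormalized weight for each hypothesis is prior × ∏ likelihoods (using 1 − P(present | H) for each absent log feature):
  laterite nickel: 0.435 × 0.29 × (1 − 0.46) × 0.88 × 0.33 = 0.019782
  VMS deposit: 0.565 × 0.69 × (1 − 0.39) × 0.92 × 0.54 = 0.11814
Marginal likelihood of the evidence = 0.13793.
P(VMS deposit | evidence) = 0.11814 / 0.13793 ≈ 0.857.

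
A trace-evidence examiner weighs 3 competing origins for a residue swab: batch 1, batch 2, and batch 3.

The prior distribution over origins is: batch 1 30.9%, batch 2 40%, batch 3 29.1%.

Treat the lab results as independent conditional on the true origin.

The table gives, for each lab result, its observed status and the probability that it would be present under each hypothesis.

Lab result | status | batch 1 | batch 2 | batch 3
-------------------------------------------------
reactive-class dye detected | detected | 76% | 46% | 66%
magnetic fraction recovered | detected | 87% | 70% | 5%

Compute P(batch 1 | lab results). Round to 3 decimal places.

By Bayes' rule with conditional independence, the unnormalized weight for each hypothesis is prior × ∏ likelihoods:
  batch 1: 0.309 × 0.76 × 0.87 = 0.20431
  batch 2: 0.400 × 0.46 × 0.70 = 0.1288
  batch 3: 0.291 × 0.66 × 0.05 = 0.009603
The unnormalized weights sum to 0.34271.
P(batch 1 | evidence) = 0.20431 / 0.34271 ≈ 0.596.

0.596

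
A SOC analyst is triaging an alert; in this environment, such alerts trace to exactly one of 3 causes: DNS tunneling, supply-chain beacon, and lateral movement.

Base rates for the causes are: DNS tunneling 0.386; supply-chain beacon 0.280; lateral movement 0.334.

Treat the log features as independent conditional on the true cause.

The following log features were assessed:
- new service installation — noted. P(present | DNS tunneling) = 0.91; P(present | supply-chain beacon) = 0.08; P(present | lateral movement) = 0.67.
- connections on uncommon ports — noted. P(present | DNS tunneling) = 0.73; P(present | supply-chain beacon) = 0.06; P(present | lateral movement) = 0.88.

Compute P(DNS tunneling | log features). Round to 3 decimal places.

For each hypothesis, the unnormalized posterior weight is prior × product of the log feature likelihoods:
  DNS tunneling: 0.386 × 0.91 × 0.73 = 0.25642
  supply-chain beacon: 0.280 × 0.08 × 0.06 = 0.001344
  lateral movement: 0.334 × 0.67 × 0.88 = 0.19693
Marginal likelihood of the evidence = 0.45469.
P(DNS tunneling | evidence) = 0.25642 / 0.45469 ≈ 0.564.

0.564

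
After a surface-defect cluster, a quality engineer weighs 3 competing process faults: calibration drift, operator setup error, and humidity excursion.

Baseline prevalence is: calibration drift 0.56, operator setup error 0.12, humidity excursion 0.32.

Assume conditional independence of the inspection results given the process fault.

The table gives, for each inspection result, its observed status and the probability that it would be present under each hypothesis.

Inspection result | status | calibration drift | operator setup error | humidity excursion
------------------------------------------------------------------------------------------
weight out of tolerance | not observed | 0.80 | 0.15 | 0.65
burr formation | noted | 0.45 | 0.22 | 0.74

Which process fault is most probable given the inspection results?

humidity excursion

By Bayes' rule with conditional independence, the unnormalized weight for each hypothesis is prior × ∏ likelihoods (using 1 − P(present | H) for each absent inspection result):
  calibration drift: 0.56 × (1 − 0.80) × 0.45 = 0.0504
  operator setup error: 0.12 × (1 − 0.15) × 0.22 = 0.02244
  humidity excursion: 0.32 × (1 − 0.65) × 0.74 = 0.08288
Normalizing constant Z = 0.0504 + 0.02244 + 0.08288 = 0.15572.
P(calibration drift | evidence) ≈ 0.0504 / 0.15572 ≈ 0.324
P(operator setup error | evidence) ≈ 0.02244 / 0.15572 ≈ 0.144
P(humidity excursion | evidence) ≈ 0.08288 / 0.15572 ≈ 0.532
The largest is 0.532, so humidity excursion is most probable.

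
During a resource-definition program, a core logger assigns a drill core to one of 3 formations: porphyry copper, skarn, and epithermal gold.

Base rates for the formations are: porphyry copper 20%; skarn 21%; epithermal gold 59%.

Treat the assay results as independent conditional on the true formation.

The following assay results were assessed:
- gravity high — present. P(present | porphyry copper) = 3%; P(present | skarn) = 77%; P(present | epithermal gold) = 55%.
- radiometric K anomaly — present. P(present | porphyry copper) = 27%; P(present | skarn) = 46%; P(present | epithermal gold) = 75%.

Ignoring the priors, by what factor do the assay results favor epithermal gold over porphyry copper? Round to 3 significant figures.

Take the product of per-assay result likelihoods under each hypothesis, then divide.
  epithermal gold: 0.55 × 0.75 = 0.4125
  porphyry copper: 0.03 × 0.27 = 0.0081
Bayes factor = 0.4125 / 0.0081 ≈ 50.9

50.9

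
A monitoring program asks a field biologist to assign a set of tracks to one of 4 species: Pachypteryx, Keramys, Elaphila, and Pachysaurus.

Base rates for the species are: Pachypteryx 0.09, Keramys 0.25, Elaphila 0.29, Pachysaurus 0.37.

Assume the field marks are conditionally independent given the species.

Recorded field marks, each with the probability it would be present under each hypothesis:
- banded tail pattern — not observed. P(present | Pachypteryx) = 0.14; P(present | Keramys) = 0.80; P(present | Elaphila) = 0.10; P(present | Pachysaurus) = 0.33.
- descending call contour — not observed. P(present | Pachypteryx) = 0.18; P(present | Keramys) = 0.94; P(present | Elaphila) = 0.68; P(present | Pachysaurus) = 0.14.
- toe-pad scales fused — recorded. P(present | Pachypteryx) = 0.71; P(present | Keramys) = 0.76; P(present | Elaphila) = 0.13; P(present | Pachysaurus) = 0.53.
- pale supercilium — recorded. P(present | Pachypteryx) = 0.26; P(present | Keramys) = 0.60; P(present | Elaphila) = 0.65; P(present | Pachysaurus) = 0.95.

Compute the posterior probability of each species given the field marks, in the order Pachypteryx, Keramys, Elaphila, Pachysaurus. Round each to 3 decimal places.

0.092, 0.011, 0.055, 0.842

By Bayes' rule with conditional independence, the unnormalized weight for each hypothesis is prior × ∏ likelihoods (using 1 − P(present | H) for each absent field mark):
  Pachypteryx: 0.09 × (1 − 0.14) × (1 − 0.18) × 0.71 × 0.26 = 0.011716
  Keramys: 0.25 × (1 − 0.80) × (1 − 0.94) × 0.76 × 0.60 = 0.001368
  Elaphila: 0.29 × (1 − 0.10) × (1 − 0.68) × 0.13 × 0.65 = 0.0070574
  Pachysaurus: 0.37 × (1 − 0.33) × (1 − 0.14) × 0.53 × 0.95 = 0.10734
Marginal likelihood of the evidence = 0.12748.
P(Pachypteryx | evidence) = 0.011716 / 0.12748 ≈ 0.092
P(Keramys | evidence) = 0.001368 / 0.12748 ≈ 0.011
P(Elaphila | evidence) = 0.0070574 / 0.12748 ≈ 0.055
P(Pachysaurus | evidence) = 0.10734 / 0.12748 ≈ 0.842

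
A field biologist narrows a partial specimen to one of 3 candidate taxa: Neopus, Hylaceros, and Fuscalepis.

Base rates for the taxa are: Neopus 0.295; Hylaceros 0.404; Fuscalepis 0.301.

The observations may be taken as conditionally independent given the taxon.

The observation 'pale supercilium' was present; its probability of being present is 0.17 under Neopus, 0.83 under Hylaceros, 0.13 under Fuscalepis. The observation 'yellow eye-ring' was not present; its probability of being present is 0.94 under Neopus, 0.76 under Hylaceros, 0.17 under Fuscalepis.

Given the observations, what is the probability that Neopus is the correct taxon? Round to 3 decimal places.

0.026

By Bayes' rule with conditional independence, the unnormalized weight for each hypothesis is prior × ∏ likelihoods (using 1 − P(present | H) for each absent observation):
  Neopus: 0.295 × 0.17 × (1 − 0.94) = 0.003009
  Hylaceros: 0.404 × 0.83 × (1 − 0.76) = 0.080477
  Fuscalepis: 0.301 × 0.13 × (1 − 0.17) = 0.032478
Normalizing constant Z = 0.003009 + 0.080477 + 0.032478 = 0.11596.
P(Neopus | evidence) = 0.003009 / 0.11596 ≈ 0.026.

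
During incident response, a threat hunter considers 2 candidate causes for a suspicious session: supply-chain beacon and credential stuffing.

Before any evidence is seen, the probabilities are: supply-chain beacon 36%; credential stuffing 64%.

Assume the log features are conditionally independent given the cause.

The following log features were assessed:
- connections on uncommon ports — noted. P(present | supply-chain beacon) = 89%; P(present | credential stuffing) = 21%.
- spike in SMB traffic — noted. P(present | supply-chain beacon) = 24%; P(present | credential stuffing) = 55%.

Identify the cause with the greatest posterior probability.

supply-chain beacon

For each hypothesis, the unnormalized posterior weight is prior × product of the log feature likelihoods:
  supply-chain beacon: 0.36 × 0.89 × 0.24 = 0.076896
  credential stuffing: 0.64 × 0.21 × 0.55 = 0.07392
Normalizing constant Z = 0.076896 + 0.07392 = 0.15082.
P(supply-chain beacon | evidence) ≈ 0.076896 / 0.15082 ≈ 0.510
P(credential stuffing | evidence) ≈ 0.07392 / 0.15082 ≈ 0.490
The largest is 0.510, so supply-chain beacon is most probable.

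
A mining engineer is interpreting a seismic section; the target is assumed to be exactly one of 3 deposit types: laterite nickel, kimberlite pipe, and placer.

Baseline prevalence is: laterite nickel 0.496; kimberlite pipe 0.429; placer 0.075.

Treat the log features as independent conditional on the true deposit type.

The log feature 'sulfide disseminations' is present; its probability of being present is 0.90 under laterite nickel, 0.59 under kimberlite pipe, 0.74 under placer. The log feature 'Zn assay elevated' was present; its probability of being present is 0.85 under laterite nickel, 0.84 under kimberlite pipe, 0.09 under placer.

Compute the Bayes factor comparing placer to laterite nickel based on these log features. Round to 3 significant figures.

0.0871

The Bayes factor is the ratio of the joint likelihoods of the log feature pattern under the two hypotheses.
  placer: 0.74 × 0.09 = 0.0666
  laterite nickel: 0.90 × 0.85 = 0.765
Bayes factor = 0.0666 / 0.765 ≈ 0.0871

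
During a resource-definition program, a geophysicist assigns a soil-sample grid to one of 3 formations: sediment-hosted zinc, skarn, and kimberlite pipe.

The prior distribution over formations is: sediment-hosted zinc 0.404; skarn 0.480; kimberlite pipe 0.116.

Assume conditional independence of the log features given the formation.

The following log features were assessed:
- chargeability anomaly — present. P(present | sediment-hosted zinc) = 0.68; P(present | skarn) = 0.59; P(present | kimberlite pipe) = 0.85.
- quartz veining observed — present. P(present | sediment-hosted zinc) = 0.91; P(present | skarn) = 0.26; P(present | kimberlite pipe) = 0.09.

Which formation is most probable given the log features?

sediment-hosted zinc

Multiply each prior by the joint likelihood of the log feature pattern:
  sediment-hosted zinc: 0.404 × 0.68 × 0.91 = 0.25
  skarn: 0.480 × 0.59 × 0.26 = 0.073632
  kimberlite pipe: 0.116 × 0.85 × 0.09 = 0.008874
Normalizing constant Z = 0.25 + 0.073632 + 0.008874 = 0.3325.
P(sediment-hosted zinc | evidence) ≈ 0.25 / 0.3325 ≈ 0.752
P(skarn | evidence) ≈ 0.073632 / 0.3325 ≈ 0.221
P(kimberlite pipe | evidence) ≈ 0.008874 / 0.3325 ≈ 0.027
The largest is 0.752, so sediment-hosted zinc is most probable.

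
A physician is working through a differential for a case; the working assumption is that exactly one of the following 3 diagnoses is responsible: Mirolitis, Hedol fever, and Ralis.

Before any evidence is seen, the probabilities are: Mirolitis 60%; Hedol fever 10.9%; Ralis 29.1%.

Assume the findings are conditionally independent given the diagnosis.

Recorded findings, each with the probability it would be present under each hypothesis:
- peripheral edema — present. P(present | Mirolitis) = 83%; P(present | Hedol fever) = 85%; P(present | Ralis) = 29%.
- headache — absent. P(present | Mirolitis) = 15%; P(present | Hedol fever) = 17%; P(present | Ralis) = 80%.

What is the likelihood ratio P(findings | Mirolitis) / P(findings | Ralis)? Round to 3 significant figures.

The Bayes factor is the ratio of the joint likelihoods of the evidence pattern under the two hypotheses (using 1 − P(present | H) for each absent finding).
  Mirolitis: 0.83 × (1 − 0.15) = 0.7055
  Ralis: 0.29 × (1 − 0.80) = 0.058
Bayes factor = 0.7055 / 0.058 ≈ 12.2

12.2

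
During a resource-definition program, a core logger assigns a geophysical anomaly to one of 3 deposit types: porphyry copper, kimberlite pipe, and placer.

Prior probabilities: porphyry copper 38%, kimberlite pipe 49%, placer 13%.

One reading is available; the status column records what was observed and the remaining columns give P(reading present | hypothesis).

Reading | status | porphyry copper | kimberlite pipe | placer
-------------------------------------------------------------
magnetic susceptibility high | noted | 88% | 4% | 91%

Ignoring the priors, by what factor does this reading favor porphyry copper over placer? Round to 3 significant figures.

The Bayes factor is the ratio of the two likelihoods.
  porphyry copper: 0.88
  placer: 0.91
Bayes factor = 0.88 / 0.91 ≈ 0.967

0.967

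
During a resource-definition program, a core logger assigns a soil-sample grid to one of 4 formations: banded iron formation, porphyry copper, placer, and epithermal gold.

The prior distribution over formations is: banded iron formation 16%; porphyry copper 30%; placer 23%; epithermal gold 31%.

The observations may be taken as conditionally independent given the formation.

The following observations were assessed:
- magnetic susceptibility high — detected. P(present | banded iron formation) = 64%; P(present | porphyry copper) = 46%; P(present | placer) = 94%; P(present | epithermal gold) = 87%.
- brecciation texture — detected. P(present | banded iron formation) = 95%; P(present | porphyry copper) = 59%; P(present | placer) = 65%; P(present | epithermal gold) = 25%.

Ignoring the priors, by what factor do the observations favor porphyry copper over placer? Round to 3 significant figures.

0.444

Joint likelihood of the evidence pattern under each hypothesis:
  porphyry copper: 0.46 × 0.59 = 0.2714
  placer: 0.94 × 0.65 = 0.611
Bayes factor = 0.2714 / 0.611 ≈ 0.444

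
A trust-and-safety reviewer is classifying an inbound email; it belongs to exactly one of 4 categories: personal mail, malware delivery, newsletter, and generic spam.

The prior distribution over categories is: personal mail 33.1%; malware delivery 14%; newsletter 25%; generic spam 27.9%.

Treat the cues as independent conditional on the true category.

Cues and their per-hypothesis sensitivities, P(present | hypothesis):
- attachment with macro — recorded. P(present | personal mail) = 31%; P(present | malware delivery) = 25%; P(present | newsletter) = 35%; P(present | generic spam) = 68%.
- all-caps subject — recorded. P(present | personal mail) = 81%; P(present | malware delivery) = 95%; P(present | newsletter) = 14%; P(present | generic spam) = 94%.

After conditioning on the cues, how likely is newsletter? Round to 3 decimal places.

0.040

For each hypothesis, the unnormalized posterior weight is prior × product of the cue likelihoods:
  personal mail: 0.331 × 0.31 × 0.81 = 0.083114
  malware delivery: 0.140 × 0.25 × 0.95 = 0.03325
  newsletter: 0.250 × 0.35 × 0.14 = 0.01225
  generic spam: 0.279 × 0.68 × 0.94 = 0.17834
The unnormalized weights sum to 0.30695.
P(newsletter | evidence) = 0.01225 / 0.30695 ≈ 0.040.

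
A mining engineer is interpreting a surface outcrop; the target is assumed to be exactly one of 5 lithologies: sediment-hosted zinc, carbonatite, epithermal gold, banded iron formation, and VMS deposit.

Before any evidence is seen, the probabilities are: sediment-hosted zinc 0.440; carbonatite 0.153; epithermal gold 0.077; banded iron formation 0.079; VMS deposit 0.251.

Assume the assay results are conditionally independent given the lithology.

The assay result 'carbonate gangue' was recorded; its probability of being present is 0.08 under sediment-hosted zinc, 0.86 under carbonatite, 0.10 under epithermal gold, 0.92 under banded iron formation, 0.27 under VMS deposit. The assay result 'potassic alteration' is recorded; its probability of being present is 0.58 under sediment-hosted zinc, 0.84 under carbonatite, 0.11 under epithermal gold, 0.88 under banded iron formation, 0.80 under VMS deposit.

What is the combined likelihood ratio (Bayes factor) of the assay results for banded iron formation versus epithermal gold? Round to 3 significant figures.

The Bayes factor is the ratio of the joint likelihoods of the assay result pattern under the two hypotheses.
  banded iron formation: 0.92 × 0.88 = 0.8096
  epithermal gold: 0.10 × 0.11 = 0.011
Bayes factor = 0.8096 / 0.011 ≈ 73.6

73.6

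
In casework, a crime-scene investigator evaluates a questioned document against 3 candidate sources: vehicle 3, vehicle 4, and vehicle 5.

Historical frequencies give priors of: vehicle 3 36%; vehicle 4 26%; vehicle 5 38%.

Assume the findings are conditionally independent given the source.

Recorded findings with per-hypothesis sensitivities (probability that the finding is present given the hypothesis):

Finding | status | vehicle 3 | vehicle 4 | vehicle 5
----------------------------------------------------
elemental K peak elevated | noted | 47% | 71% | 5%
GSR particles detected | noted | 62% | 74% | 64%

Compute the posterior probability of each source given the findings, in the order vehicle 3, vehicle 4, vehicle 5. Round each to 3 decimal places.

0.414, 0.539, 0.048

By Bayes' rule with conditional independence, the unnormalized weight for each hypothesis is prior × ∏ likelihoods:
  vehicle 3: 0.36 × 0.47 × 0.62 = 0.1049
  vehicle 4: 0.26 × 0.71 × 0.74 = 0.1366
  vehicle 5: 0.38 × 0.05 × 0.64 = 0.01216
Marginal likelihood of the evidence = 0.25367.
P(vehicle 3 | evidence) = 0.1049 / 0.25367 ≈ 0.414
P(vehicle 4 | evidence) = 0.1366 / 0.25367 ≈ 0.539
P(vehicle 5 | evidence) = 0.01216 / 0.25367 ≈ 0.048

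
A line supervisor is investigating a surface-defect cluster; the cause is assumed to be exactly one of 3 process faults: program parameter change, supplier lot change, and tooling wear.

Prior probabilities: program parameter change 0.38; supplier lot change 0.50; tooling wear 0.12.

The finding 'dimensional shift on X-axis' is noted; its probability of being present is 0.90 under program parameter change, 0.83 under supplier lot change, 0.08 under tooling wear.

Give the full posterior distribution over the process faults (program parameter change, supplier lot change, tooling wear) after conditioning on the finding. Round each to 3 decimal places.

0.446, 0.541, 0.013

Multiply each prior by the likelihood of the finding:
  program parameter change: 0.38 × 0.90 = 0.342
  supplier lot change: 0.50 × 0.83 = 0.415
  tooling wear: 0.12 × 0.08 = 0.0096
Normalizing constant Z = 0.342 + 0.415 + 0.0096 = 0.7666.
P(program parameter change | evidence) = 0.342 / 0.7666 ≈ 0.446
P(supplier lot change | evidence) = 0.415 / 0.7666 ≈ 0.541
P(tooling wear | evidence) = 0.0096 / 0.7666 ≈ 0.013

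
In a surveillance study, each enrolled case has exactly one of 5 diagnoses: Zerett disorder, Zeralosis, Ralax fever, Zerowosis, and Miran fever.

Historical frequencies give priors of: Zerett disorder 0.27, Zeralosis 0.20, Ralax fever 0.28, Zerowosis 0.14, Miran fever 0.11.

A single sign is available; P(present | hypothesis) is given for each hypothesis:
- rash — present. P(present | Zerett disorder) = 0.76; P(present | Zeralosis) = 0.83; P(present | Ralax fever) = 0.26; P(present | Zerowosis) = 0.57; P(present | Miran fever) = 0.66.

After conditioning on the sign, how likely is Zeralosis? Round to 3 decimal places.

By Bayes' rule, the unnormalized weight for each hypothesis is prior × likelihood:
  Zerett disorder: 0.27 × 0.76 = 0.2052
  Zeralosis: 0.20 × 0.83 = 0.166
  Ralax fever: 0.28 × 0.26 = 0.0728
  Zerowosis: 0.14 × 0.57 = 0.0798
  Miran fever: 0.11 × 0.66 = 0.0726
Normalizing constant Z = 0.2052 + 0.166 + 0.0728 + 0.0798 + 0.0726 = 0.5964.
P(Zeralosis | evidence) = 0.166 / 0.5964 ≈ 0.278.

0.278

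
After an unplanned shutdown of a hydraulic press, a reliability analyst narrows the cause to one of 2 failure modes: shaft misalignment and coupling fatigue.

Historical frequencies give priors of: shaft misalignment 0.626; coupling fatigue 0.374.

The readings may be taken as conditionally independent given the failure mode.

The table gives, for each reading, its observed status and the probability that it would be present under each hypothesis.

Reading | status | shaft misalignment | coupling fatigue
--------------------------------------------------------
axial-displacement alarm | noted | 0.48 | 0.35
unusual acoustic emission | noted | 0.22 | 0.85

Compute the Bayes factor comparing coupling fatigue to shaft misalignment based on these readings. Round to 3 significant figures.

Take the product of per-reading likelihoods under each hypothesis, then divide.
  coupling fatigue: 0.35 × 0.85 = 0.2975
  shaft misalignment: 0.48 × 0.22 = 0.1056
Bayes factor = 0.2975 / 0.1056 ≈ 2.82

2.82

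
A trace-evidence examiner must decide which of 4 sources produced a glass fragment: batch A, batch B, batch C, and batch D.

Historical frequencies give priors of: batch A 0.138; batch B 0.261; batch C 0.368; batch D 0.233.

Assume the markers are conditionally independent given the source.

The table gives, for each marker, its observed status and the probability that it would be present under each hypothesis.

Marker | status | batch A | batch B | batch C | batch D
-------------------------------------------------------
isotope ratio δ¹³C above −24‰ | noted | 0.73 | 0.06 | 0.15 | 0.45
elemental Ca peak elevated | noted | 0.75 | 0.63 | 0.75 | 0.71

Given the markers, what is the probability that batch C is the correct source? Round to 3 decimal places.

For each hypothesis, the unnormalized posterior weight is prior × product of the marker likelihoods:
  batch A: 0.138 × 0.73 × 0.75 = 0.075555
  batch B: 0.261 × 0.06 × 0.63 = 0.0098658
  batch C: 0.368 × 0.15 × 0.75 = 0.0414
  batch D: 0.233 × 0.45 × 0.71 = 0.074444
The unnormalized weights sum to 0.20126.
P(batch C | evidence) = 0.0414 / 0.20126 ≈ 0.206.

0.206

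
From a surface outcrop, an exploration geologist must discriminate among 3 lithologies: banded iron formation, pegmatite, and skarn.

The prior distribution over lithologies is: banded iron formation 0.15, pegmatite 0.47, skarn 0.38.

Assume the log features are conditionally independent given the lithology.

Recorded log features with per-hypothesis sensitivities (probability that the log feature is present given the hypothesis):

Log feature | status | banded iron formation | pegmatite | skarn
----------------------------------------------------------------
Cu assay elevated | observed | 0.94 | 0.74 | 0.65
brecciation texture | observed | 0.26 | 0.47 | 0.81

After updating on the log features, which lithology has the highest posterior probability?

Multiply each prior by the joint likelihood of the log feature pattern:
  banded iron formation: 0.15 × 0.94 × 0.26 = 0.03666
  pegmatite: 0.47 × 0.74 × 0.47 = 0.16347
  skarn: 0.38 × 0.65 × 0.81 = 0.20007
The unnormalized weights sum to 0.4002.
P(banded iron formation | evidence) ≈ 0.03666 / 0.4002 ≈ 0.092
P(pegmatite | evidence) ≈ 0.16347 / 0.4002 ≈ 0.408
P(skarn | evidence) ≈ 0.20007 / 0.4002 ≈ 0.500
The largest is 0.500, so skarn is most probable.

skarn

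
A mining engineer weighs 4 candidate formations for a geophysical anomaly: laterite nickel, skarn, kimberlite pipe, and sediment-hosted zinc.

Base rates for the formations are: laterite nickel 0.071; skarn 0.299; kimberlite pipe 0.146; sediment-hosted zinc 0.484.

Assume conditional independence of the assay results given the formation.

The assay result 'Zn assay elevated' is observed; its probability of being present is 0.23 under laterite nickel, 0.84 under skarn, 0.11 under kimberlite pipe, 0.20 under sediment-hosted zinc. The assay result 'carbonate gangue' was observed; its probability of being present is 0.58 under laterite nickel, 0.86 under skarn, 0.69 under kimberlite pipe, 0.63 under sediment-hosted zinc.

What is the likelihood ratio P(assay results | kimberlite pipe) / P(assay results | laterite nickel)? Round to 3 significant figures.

Take the product of per-assay result likelihoods under each hypothesis, then divide.
  kimberlite pipe: 0.11 × 0.69 = 0.0759
  laterite nickel: 0.23 × 0.58 = 0.1334
Bayes factor = 0.0759 / 0.1334 ≈ 0.569

0.569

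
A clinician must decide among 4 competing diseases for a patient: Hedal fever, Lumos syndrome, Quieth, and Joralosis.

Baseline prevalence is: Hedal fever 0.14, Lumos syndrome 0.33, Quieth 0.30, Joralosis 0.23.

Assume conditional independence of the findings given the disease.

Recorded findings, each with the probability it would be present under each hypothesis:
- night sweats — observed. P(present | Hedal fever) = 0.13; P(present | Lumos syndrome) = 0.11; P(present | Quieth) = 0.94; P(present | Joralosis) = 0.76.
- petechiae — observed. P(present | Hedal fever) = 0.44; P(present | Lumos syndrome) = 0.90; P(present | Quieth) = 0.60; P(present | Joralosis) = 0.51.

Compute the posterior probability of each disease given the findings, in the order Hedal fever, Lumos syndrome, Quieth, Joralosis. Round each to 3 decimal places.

By Bayes' rule with conditional independence, the unnormalized weight for each hypothesis is prior × ∏ likelihoods:
  Hedal fever: 0.14 × 0.13 × 0.44 = 0.008008
  Lumos syndrome: 0.33 × 0.11 × 0.90 = 0.03267
  Quieth: 0.30 × 0.94 × 0.60 = 0.1692
  Joralosis: 0.23 × 0.76 × 0.51 = 0.089148
Marginal likelihood of the evidence = 0.29903.
P(Hedal fever | evidence) = 0.008008 / 0.29903 ≈ 0.027
P(Lumos syndrome | evidence) = 0.03267 / 0.29903 ≈ 0.109
P(Quieth | evidence) = 0.1692 / 0.29903 ≈ 0.566
P(Joralosis | evidence) = 0.089148 / 0.29903 ≈ 0.298

0.027, 0.109, 0.566, 0.298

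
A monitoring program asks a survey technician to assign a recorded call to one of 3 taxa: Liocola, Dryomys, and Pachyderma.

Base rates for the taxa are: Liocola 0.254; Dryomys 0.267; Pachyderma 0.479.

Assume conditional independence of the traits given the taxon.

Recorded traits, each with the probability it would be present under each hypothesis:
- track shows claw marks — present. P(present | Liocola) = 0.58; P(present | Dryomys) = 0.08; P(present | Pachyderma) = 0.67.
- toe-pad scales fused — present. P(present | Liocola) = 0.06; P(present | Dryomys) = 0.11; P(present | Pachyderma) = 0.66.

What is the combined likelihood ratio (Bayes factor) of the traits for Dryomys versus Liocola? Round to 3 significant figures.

Take the product of per-trait likelihoods under each hypothesis, then divide.
  Dryomys: 0.08 × 0.11 = 0.0088
  Liocola: 0.58 × 0.06 = 0.0348
Bayes factor = 0.0088 / 0.0348 ≈ 0.253

0.253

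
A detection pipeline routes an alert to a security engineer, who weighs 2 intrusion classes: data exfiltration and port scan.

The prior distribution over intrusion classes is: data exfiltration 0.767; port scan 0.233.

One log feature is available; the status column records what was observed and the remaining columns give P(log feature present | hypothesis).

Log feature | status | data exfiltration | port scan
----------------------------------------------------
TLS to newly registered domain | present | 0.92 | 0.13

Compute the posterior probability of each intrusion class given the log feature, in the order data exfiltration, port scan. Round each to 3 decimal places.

0.959, 0.041

For each hypothesis, the unnormalized posterior weight is prior × likelihood:
  data exfiltration: 0.767 × 0.92 = 0.70564
  port scan: 0.233 × 0.13 = 0.03029
The unnormalized weights sum to 0.73593.
P(data exfiltration | evidence) = 0.70564 / 0.73593 ≈ 0.959
P(port scan | evidence) = 0.03029 / 0.73593 ≈ 0.041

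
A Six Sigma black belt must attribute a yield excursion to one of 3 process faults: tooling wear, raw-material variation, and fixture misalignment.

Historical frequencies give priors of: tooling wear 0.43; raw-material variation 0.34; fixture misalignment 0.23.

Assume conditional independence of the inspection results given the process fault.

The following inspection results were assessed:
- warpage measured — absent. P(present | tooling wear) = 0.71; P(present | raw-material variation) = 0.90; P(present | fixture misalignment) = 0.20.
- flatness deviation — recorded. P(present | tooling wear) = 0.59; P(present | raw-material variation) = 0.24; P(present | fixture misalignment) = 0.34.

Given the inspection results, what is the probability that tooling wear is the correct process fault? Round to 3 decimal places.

By Bayes' rule with conditional independence, the unnormalized weight for each hypothesis is prior × ∏ likelihoods (using 1 − P(present | H) for each absent inspection result):
  tooling wear: 0.43 × (1 − 0.71) × 0.59 = 0.073573
  raw-material variation: 0.34 × (1 − 0.90) × 0.24 = 0.00816
  fixture misalignment: 0.23 × (1 − 0.20) × 0.34 = 0.06256
Marginal likelihood of the evidence = 0.14429.
P(tooling wear | evidence) = 0.073573 / 0.14429 ≈ 0.510.

0.510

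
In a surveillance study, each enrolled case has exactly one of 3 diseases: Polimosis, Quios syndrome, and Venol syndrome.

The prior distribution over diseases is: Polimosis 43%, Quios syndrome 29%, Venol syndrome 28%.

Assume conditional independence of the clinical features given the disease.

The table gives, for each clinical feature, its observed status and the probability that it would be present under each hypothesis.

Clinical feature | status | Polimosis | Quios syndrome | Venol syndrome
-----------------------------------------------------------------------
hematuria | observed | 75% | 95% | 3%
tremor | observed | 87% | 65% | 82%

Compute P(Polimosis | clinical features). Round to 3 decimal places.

For each hypothesis, the unnormalized posterior weight is prior × product of the clinical feature likelihoods:
  Polimosis: 0.43 × 0.75 × 0.87 = 0.28058
  Quios syndrome: 0.29 × 0.95 × 0.65 = 0.17907
  Venol syndrome: 0.28 × 0.03 × 0.82 = 0.006888
The unnormalized weights sum to 0.46654.
P(Polimosis | evidence) = 0.28058 / 0.46654 ≈ 0.601.

0.601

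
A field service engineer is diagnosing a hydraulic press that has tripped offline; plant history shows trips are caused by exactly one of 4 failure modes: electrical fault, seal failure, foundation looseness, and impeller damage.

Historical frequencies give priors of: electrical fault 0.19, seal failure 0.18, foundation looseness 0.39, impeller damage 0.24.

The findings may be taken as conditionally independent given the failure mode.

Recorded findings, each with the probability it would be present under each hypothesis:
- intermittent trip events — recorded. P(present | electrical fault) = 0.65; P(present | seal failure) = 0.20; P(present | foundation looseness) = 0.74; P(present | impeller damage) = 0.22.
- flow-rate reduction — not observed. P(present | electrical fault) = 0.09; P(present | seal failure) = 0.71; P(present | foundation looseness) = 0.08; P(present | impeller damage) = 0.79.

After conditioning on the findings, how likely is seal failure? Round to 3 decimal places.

0.026

For each hypothesis, the unnormalized posterior weight is prior × product of the finding likelihoods (using 1 − P(present | H) for each absent finding):
  electrical fault: 0.19 × 0.65 × (1 − 0.09) = 0.11239
  seal failure: 0.18 × 0.20 × (1 − 0.71) = 0.01044
  foundation looseness: 0.39 × 0.74 × (1 − 0.08) = 0.26551
  impeller damage: 0.24 × 0.22 × (1 − 0.79) = 0.011088
The unnormalized weights sum to 0.39943.
P(seal failure | evidence) = 0.01044 / 0.39943 ≈ 0.026.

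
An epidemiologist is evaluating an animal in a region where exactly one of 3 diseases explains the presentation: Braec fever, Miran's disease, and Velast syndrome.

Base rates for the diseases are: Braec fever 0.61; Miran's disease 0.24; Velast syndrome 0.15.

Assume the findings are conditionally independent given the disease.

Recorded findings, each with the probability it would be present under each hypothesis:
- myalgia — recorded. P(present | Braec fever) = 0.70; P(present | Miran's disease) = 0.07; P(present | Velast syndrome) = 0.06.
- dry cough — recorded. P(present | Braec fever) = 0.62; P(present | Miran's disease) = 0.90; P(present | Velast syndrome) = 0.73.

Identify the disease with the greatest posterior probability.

By Bayes' rule with conditional independence, the unnormalized weight for each hypothesis is prior × ∏ likelihoods:
  Braec fever: 0.61 × 0.70 × 0.62 = 0.26474
  Miran's disease: 0.24 × 0.07 × 0.90 = 0.01512
  Velast syndrome: 0.15 × 0.06 × 0.73 = 0.00657
Normalizing constant Z = 0.26474 + 0.01512 + 0.00657 = 0.28643.
P(Braec fever | evidence) ≈ 0.26474 / 0.28643 ≈ 0.924
P(Miran's disease | evidence) ≈ 0.01512 / 0.28643 ≈ 0.053
P(Velast syndrome | evidence) ≈ 0.00657 / 0.28643 ≈ 0.023
The largest is 0.924, so Braec fever is most probable.

Braec fever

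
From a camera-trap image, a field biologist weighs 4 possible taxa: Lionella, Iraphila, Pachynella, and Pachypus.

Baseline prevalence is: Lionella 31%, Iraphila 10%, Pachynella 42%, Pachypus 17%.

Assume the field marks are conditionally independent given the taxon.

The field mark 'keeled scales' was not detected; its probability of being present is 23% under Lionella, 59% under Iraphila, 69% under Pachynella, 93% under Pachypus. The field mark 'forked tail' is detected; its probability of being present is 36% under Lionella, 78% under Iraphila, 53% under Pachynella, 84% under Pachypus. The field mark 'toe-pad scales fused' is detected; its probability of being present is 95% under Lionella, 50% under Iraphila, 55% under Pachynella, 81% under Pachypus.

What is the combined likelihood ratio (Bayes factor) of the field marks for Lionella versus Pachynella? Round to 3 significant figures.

Take the product of per-field mark likelihoods under each hypothesis (using 1 − P(present | H) for each absent field mark), then divide.
  Lionella: (1 − 0.23) × 0.36 × 0.95 = 0.26334
  Pachynella: (1 − 0.69) × 0.53 × 0.55 = 0.090365
Bayes factor = 0.26334 / 0.090365 ≈ 2.91

2.91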